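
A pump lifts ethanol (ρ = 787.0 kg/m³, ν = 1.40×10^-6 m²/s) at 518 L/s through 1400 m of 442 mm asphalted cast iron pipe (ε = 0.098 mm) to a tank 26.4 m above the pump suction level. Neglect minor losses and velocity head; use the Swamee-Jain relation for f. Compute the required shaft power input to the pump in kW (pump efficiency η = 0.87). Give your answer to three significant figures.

V = 4Q/(πD²) = 3.376 m/s; Re = 1.07×10^6; ε/D = 2.22×10^-4; f = 0.01495
h_f = f(L/D)V²/2g = 27.51 m
Total head H = z + h_f = 26.4 + 27.51 = 53.91 m
P_hyd = ρgQH = 787.0·9.81·0.518·53.91 = 215.6 kW
P_shaft = P_hyd/η = 215.6/0.87 = 247.8 kW

P_shaft ≈ 248 kW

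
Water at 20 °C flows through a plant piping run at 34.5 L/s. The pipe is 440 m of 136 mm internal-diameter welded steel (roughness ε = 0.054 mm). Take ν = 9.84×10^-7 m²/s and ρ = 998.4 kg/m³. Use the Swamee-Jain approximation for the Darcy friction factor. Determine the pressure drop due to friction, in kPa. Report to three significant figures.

V = 4Q/(πD²) = 4·0.0345/(π·0.136²) = 2.375 m/s
Re = VD/ν = 2.375·0.136/9.84×10^-7 = 3.28×10^5 → turbulent
ε/D = 0.054/136 = 3.97×10^-4
Swamee-Jain: f = 0.01758
h_f = f(L/D)V²/(2g) = 0.01758·(440/0.136)·2.375²/(2·9.81) = 16.35 m
Δp = ρg·h_f = 998.4·9.81·16.35 = 160.2 kPa

Δp ≈ 160 kPa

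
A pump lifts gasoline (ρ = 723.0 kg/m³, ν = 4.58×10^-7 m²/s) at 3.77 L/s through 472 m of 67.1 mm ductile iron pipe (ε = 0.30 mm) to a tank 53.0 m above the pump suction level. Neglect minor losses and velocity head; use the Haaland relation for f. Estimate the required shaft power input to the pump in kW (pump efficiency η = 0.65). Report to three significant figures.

P_shaft ≈ 2.68 kW

V = 4Q/(πD²) = 1.066 m/s; Re = 1.56×10^5; ε/D = 0.00447; f = 0.03001
h_f = f(L/D)V²/2g = 12.23 m
Total head H = z + h_f = 53.0 + 12.23 = 65.23 m
P_hyd = ρgQH = 723.0·9.81·0.00377·65.23 = 1.744 kW
P_shaft = P_hyd/η = 1.744/0.65 = 2.683 kW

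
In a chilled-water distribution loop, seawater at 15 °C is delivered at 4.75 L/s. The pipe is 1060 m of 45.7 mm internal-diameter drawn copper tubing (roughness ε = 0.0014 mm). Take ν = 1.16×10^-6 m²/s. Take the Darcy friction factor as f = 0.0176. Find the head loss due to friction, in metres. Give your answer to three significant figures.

h_f ≈ 174 m

V = 4Q/(πD²) = 4·0.00475/(π·0.0457²) = 2.896 m/s
h_f = f(L/D)V²/(2g) = 0.01760·(1060/0.0457)·2.896²/(2·9.81) = 174.5 m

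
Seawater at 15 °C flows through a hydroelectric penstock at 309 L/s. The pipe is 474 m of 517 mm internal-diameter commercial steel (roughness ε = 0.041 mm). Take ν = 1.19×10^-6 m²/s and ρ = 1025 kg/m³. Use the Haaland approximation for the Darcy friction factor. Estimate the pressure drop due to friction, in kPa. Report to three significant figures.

V = 4Q/(πD²) = 4·0.309/(π·0.517²) = 1.472 m/s
Re = VD/ν = 1.472·0.517/1.19×10^-6 = 6.39×10^5 → turbulent
ε/D = 0.041/517 = 7.93×10^-5
Haaland: f = 0.01362
h_f = f(L/D)V²/(2g) = 0.01362·(474/0.517)·1.472²/(2·9.81) = 1.379 m
Δp = ρg·h_f = 1025·9.81·1.379 = 13.86 kPa

Δp ≈ 13.9 kPa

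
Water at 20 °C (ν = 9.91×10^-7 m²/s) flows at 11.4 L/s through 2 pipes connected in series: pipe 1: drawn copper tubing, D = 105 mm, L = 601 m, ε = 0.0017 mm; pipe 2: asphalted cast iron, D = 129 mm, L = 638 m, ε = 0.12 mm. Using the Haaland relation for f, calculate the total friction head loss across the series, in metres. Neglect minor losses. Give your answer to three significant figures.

H ≈ 12.6 m

Pipe 1: V = 1.317 m/s, Re = 1.39×10^5, ε/D = 1.62×10^-5, f = 0.01672, h_1 = f(L/D)V²/2g = 8.457 m
Pipe 2: V = 0.8722 m/s, Re = 1.14×10^5, ε/D = 9.30×10^-4, f = 0.02148, h_2 = f(L/D)V²/2g = 4.119 m
Series → Q common, losses add: H = Σh = 12.58 m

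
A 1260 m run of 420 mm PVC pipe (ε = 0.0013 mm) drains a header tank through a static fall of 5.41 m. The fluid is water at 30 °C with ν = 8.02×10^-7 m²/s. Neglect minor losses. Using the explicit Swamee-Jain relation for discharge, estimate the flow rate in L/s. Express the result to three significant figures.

Swamee-Jain (Type II): Q = -0.965·√(gD⁵h_f/L)·ln[ε/(3.7D) + √(3.17ν²L/(gD³h_f))]
√(gD⁵h_f/L) = √(9.81·0.420⁵·5.41/1260) = 0.02346
ε/(3.7D) = 8.37×10^-7; √(3.17ν²L/(gD³h_f)) = 2.56×10^-5
Q = -0.965·0.02346·ln(2.640×10^-5) = 0.2387 m³/s
Check: V = 1.72 m/s, Re = 9.02×10^5, f = 0.01188, h_f = 5.39 m ≈ 5.41 m ✓

Q ≈ 239 L/s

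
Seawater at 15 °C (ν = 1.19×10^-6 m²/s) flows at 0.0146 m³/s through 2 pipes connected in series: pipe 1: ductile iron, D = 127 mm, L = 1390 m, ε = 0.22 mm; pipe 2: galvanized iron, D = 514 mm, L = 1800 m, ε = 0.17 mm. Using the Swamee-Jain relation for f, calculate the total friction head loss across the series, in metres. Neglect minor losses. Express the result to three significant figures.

H ≈ 18.0 m

Pipe 1: V = 1.153 m/s, Re = 1.23×10^5, ε/D = 0.00173, f = 0.02429, h_1 = f(L/D)V²/2g = 18.00 m
Pipe 2: V = 0.07036 m/s, Re = 3.04×10^4, ε/D = 3.31×10^-4, f = 0.02429, h_2 = f(L/D)V²/2g = 0.02147 m
Series → Q common, losses add: H = Σh = 18.02 m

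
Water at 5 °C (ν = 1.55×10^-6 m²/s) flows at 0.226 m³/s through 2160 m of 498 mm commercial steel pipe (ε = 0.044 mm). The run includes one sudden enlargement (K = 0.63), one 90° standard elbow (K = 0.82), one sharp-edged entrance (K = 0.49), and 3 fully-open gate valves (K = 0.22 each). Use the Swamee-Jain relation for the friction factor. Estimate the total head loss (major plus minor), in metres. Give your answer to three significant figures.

H_L ≈ 4.60 m

V = 4Q/(πD²) = 1.160 m/s; V²/2g = 0.06862 m
Re = 3.73×10^5, ε/D = 8.84×10^-5 → f = 0.01487 (Swamee-Jain)
Major: h_f = f(L/D)·V²/2g = 0.01487·4337·0.06862 = 4.426 m
Minor: ΣK = 2.60; h_m = ΣK·V²/2g = 0.1784 m
Total H_L = 4.426 + 0.1784 = 4.604 m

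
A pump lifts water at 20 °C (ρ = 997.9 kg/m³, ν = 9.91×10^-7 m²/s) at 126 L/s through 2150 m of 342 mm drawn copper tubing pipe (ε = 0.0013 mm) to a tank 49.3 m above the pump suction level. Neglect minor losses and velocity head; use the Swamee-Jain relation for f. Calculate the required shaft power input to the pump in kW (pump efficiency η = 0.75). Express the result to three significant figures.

P_shaft ≈ 94.2 kW

V = 4Q/(πD²) = 1.372 m/s; Re = 4.73×10^5; ε/D = 3.80×10^-6; f = 0.01328
h_f = f(L/D)V²/2g = 8.005 m
Total head H = z + h_f = 49.3 + 8.005 = 57.30 m
P_hyd = ρgQH = 997.9·9.81·0.126·57.30 = 70.68 kW
P_shaft = P_hyd/η = 70.68/0.75 = 94.24 kW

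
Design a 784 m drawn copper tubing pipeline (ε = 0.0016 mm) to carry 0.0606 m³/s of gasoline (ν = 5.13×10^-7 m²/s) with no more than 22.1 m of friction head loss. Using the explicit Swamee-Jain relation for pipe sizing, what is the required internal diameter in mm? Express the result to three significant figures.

Swamee-Jain (Type III): D = 0.66·[ε^1.25·(LQ²/(gh_f))^4.75 + ν·Q^9.4·(L/(gh_f))^5.2]^0.04
LQ²/(gh_f) = 0.01328; L/(gh_f) = 3.616
Term 1 = ε^1.25·(…)^4.75 = 6.92×10^-17; Term 2 = ν·Q^9.4·(…)^5.2 = 1.47×10^-15
D = 0.66·(6.92×10^-17 + 1.47×10^-15)^0.04 = 0.1687 m = 169 mm
Check: V = 2.71 m/s, Re = 8.92×10^5, f = 0.01205, h_f = 21.0 m ≈ 22.1 m ✓

D ≈ 169 mm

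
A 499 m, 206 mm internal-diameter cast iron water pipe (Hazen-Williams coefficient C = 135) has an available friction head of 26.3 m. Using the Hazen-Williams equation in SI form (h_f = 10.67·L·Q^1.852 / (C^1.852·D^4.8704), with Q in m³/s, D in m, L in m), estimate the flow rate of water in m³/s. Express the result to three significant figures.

Rearranging: Q = [h_f·C^1.852·D^4.8704 / (10.67·L)]^(1/1.852)
Q = [26.3·135^1.852·0.206^4.8704 / (10.67·499)]^0.540 = 0.1204 m³/s

Q ≈ 0.120 m³/s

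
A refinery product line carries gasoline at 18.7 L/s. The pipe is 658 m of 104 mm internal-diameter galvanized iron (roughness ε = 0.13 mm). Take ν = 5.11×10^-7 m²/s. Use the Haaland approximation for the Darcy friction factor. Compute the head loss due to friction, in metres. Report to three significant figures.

V = 4Q/(πD²) = 4·0.0187/(π·0.104²) = 2.201 m/s
Re = VD/ν = 2.201·0.104/5.11×10^-7 = 4.48×10^5 → turbulent
ε/D = 0.13/104 = 0.00125
Haaland: f = 0.02129
h_f = f(L/D)V²/(2g) = 0.02129·(658/0.104)·2.201²/(2·9.81) = 33.26 m

h_f ≈ 33.3 m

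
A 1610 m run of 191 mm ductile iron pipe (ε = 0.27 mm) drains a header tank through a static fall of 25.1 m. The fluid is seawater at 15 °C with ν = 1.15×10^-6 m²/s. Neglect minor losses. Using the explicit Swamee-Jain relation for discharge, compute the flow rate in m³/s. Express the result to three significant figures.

Swamee-Jain (Type II): Q = -0.965·√(gD⁵h_f/L)·ln[ε/(3.7D) + √(3.17ν²L/(gD³h_f))]
√(gD⁵h_f/L) = √(9.81·0.191⁵·25.1/1610) = 0.006235
ε/(3.7D) = 3.82×10^-4; √(3.17ν²L/(gD³h_f)) = 6.27×10^-5
Q = -0.965·0.006235·ln(4.448×10^-4) = 0.04644 m³/s
Check: V = 1.62 m/s, Re = 2.69×10^5, f = 0.02240, h_f = 25.3 m ≈ 25.1 m ✓

Q ≈ 0.0464 m³/s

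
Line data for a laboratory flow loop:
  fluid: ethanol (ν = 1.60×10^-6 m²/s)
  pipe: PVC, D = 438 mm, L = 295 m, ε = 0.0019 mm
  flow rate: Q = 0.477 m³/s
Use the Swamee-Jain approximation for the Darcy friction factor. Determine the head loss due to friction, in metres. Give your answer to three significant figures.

h_f ≈ 4.13 m

V = 4Q/(πD²) = 4·0.477/(π·0.438²) = 3.166 m/s
Re = VD/ν = 3.166·0.438/1.60×10^-6 = 8.67×10^5 → turbulent
ε/D = 0.0019/438 = 4.34×10^-6
Swamee-Jain: f = 0.01199
h_f = f(L/D)V²/(2g) = 0.01199·(295/0.438)·3.166²/(2·9.81) = 4.126 m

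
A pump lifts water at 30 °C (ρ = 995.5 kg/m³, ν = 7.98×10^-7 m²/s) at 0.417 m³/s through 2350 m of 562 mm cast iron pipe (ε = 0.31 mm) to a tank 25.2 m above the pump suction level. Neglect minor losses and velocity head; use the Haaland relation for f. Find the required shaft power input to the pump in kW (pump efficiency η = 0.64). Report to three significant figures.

P_shaft ≈ 227 kW

V = 4Q/(πD²) = 1.681 m/s; Re = 1.18×10^6; ε/D = 5.52×10^-4; f = 0.01746
h_f = f(L/D)V²/2g = 10.51 m
Total head H = z + h_f = 25.2 + 10.51 = 35.71 m
P_hyd = ρgQH = 995.5·9.81·0.417·35.71 = 145.4 kW
P_shaft = P_hyd/η = 145.4/0.64 = 227.2 kW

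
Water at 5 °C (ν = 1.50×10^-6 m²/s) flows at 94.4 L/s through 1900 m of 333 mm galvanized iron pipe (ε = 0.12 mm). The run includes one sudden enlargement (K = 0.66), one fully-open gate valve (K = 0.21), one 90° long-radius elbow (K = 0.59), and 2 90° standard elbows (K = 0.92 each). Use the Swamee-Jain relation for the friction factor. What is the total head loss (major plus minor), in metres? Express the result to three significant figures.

H_L ≈ 6.29 m

V = 4Q/(πD²) = 1.084 m/s; V²/2g = 0.05988 m
Re = 2.41×10^5, ε/D = 3.60×10^-4 → f = 0.01782 (Swamee-Jain)
Major: h_f = f(L/D)·V²/2g = 0.01782·5706·0.05988 = 6.089 m
Minor: ΣK = 3.30; h_m = ΣK·V²/2g = 0.1976 m
Total H_L = 6.089 + 0.1976 = 6.287 m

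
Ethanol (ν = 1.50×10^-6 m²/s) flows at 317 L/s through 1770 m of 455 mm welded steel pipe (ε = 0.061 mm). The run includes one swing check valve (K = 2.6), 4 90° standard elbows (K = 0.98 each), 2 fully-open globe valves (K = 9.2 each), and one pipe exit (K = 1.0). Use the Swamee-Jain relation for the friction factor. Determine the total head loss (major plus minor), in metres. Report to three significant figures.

H_L ≈ 16.0 m

V = 4Q/(πD²) = 1.950 m/s; V²/2g = 0.1937 m
Re = 5.91×10^5, ε/D = 1.34×10^-4 → f = 0.01461 (Swamee-Jain)
Major: h_f = f(L/D)·V²/2g = 0.01461·3890·0.1937 = 11.01 m
Minor: ΣK = 25.9; h_m = ΣK·V²/2g = 5.021 m
Total H_L = 11.01 + 5.021 = 16.03 m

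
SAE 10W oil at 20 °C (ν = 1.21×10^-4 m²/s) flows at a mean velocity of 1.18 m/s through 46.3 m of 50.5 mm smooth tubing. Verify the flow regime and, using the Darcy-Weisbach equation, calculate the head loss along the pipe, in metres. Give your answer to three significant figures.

h_f ≈ 8.46 m

Re = VD/ν = 1.18·0.05050/1.21×10^-4 = 492 → laminar (Re < 2300)
f = 64/Re = 0.1300
h_f = f(L/D)V²/(2g) = 0.1300·(46.3/0.05050)·1.18²/(2·9.81) = 8.456 m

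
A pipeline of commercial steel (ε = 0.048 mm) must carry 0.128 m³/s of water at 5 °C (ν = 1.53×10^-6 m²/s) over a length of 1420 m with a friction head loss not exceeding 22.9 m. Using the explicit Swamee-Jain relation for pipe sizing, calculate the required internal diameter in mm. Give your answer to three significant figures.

D ≈ 269 mm

Swamee-Jain (Type III): D = 0.66·[ε^1.25·(LQ²/(gh_f))^4.75 + ν·Q^9.4·(L/(gh_f))^5.2]^0.04
LQ²/(gh_f) = 0.1036; L/(gh_f) = 6.321
Term 1 = ε^1.25·(…)^4.75 = 8.39×10^-11; Term 2 = ν·Q^9.4·(…)^5.2 = 9.05×10^-11
D = 0.66·(8.39×10^-11 + 9.05×10^-11)^0.04 = 0.2687 m = 269 mm
Check: V = 2.26 m/s, Re = 3.96×10^5, f = 0.01565, h_f = 21.5 m ≈ 22.9 m ✓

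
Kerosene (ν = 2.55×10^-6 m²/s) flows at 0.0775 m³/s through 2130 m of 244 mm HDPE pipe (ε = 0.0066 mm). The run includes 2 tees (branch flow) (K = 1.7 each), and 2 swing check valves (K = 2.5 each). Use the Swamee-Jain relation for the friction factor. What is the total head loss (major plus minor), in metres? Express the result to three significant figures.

V = 4Q/(πD²) = 1.657 m/s; V²/2g = 0.1400 m
Re = 1.59×10^5, ε/D = 2.70×10^-5 → f = 0.01647 (Swamee-Jain)
Major: h_f = f(L/D)·V²/2g = 0.01647·8730·0.1400 = 20.13 m
Minor: ΣK = 8.40; h_m = ΣK·V²/2g = 1.176 m
Total H_L = 20.13 + 1.176 = 21.31 m

H_L ≈ 21.3 m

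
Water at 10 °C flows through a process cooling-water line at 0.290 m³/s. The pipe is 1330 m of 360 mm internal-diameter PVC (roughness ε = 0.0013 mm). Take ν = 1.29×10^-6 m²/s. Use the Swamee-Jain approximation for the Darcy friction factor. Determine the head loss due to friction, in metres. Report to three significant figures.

V = 4Q/(πD²) = 4·0.290/(π·0.360²) = 2.849 m/s
Re = VD/ν = 2.849·0.360/1.29×10^-6 = 7.95×10^5 → turbulent
ε/D = 0.0013/360 = 3.61×10^-6
Swamee-Jain: f = 0.01215
h_f = f(L/D)V²/(2g) = 0.01215·(1330/0.360)·2.849²/(2·9.81) = 18.57 m

h_f ≈ 18.6 m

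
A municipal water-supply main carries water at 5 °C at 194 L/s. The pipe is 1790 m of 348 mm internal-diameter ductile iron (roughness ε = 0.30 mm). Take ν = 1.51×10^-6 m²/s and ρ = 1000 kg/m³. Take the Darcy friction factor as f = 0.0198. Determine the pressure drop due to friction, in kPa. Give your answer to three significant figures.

V = 4Q/(πD²) = 4·0.194/(π·0.348²) = 2.040 m/s
h_f = f(L/D)V²/(2g) = 0.01980·(1790/0.348)·2.040²/(2·9.81) = 21.59 m
Δp = ρg·h_f = 1000·9.81·21.59 = 211.8 kPa

Δp ≈ 212 kPa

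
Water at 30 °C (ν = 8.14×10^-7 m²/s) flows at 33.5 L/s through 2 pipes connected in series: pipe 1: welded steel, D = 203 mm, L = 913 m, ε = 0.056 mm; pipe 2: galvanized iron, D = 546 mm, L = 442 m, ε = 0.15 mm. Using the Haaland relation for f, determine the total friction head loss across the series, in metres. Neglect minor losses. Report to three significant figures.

Pipe 1: V = 1.035 m/s, Re = 2.58×10^5, ε/D = 2.76×10^-4, f = 0.01688, h_1 = f(L/D)V²/2g = 4.145 m
Pipe 2: V = 0.1431 m/s, Re = 9.60×10^4, ε/D = 2.75×10^-4, f = 0.01921, h_2 = f(L/D)V²/2g = 0.01622 m
Series → Q common, losses add: H = Σh = 4.161 m

H ≈ 4.16 m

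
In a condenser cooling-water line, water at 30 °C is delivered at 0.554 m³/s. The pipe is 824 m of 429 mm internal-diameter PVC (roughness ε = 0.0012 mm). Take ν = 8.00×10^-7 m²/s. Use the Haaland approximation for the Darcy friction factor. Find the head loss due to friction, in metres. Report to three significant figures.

h_f ≈ 14.9 m

V = 4Q/(πD²) = 4·0.554/(π·0.429²) = 3.833 m/s
Re = VD/ν = 3.833·0.429/8.00×10^-7 = 2.06×10^6 → turbulent
ε/D = 0.0012/429 = 2.80×10^-6
Haaland: f = 0.01038
h_f = f(L/D)V²/(2g) = 0.01038·(824/0.429)·3.833²/(2·9.81) = 14.92 m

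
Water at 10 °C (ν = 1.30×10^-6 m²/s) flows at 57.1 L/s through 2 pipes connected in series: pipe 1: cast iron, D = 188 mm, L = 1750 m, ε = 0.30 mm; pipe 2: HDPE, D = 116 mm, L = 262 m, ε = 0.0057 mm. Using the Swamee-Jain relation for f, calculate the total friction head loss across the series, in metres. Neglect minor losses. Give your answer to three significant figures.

H ≈ 92.7 m

Pipe 1: V = 2.057 m/s, Re = 2.97×10^5, ε/D = 0.00160, f = 0.02293, h_1 = f(L/D)V²/2g = 46.04 m
Pipe 2: V = 5.403 m/s, Re = 4.82×10^5, ε/D = 4.91×10^-5, f = 0.01390, h_2 = f(L/D)V²/2g = 46.70 m
Series → Q common, losses add: H = Σh = 92.74 m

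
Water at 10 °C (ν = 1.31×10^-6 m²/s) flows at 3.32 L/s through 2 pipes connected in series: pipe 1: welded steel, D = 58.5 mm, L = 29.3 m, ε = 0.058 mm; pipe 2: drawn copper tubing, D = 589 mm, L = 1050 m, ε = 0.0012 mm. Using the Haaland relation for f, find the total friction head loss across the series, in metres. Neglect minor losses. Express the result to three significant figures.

Pipe 1: V = 1.235 m/s, Re = 5.52×10^4, ε/D = 9.91×10^-4, f = 0.02340, h_1 = f(L/D)V²/2g = 0.9114 m
Pipe 2: V = 0.01218 m/s, Re = 5480, ε/D = 2.04×10^-6, f = 0.03671, h_2 = f(L/D)V²/2g = 4.952×10^-4 m
Series → Q common, losses add: H = Σh = 0.9119 m

H ≈ 0.912 m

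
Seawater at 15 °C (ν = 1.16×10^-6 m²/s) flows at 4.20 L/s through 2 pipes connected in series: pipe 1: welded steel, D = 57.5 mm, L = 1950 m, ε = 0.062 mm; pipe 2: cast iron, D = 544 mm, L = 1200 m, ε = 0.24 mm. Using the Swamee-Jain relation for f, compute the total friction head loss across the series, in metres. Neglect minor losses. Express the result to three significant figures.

H ≈ 104 m

Pipe 1: V = 1.617 m/s, Re = 8.02×10^4, ε/D = 0.00108, f = 0.02310, h_1 = f(L/D)V²/2g = 104.4 m
Pipe 2: V = 0.01807 m/s, Re = 8470, ε/D = 4.41×10^-4, f = 0.03314, h_2 = f(L/D)V²/2g = 0.001217 m
Series → Q common, losses add: H = Σh = 104.4 m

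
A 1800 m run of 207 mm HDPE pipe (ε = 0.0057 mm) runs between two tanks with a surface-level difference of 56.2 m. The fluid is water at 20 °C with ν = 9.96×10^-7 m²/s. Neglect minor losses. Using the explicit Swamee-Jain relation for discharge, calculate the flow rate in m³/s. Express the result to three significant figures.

Q ≈ 0.105 m³/s

Swamee-Jain (Type II): Q = -0.965·√(gD⁵h_f/L)·ln[ε/(3.7D) + √(3.17ν²L/(gD³h_f))]
√(gD⁵h_f/L) = √(9.81·0.207⁵·56.2/1800) = 0.01079
ε/(3.7D) = 7.44×10^-6; √(3.17ν²L/(gD³h_f)) = 3.40×10^-5
Q = -0.965·0.01079·ln(4.146×10^-5) = 0.1051 m³/s
Check: V = 3.12 m/s, Re = 6.49×10^5, f = 0.01300, h_f = 56.1 m ≈ 56.2 m ✓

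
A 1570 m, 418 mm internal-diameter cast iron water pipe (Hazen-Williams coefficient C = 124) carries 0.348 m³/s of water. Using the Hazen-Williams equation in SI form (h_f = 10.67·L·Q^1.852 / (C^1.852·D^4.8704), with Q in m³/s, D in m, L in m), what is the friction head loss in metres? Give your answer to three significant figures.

h_f = 10.67·1570·0.348^1.852 / (124^1.852·0.418^4.8704) = 22.03 m

h_f ≈ 22.0 m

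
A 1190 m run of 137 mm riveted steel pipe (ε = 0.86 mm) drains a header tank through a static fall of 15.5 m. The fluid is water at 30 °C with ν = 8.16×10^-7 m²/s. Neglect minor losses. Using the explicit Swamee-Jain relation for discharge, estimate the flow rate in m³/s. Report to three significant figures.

Q ≈ 0.0152 m³/s

Swamee-Jain (Type II): Q = -0.965·√(gD⁵h_f/L)·ln[ε/(3.7D) + √(3.17ν²L/(gD³h_f))]
√(gD⁵h_f/L) = √(9.81·0.137⁵·15.5/1190) = 0.002483
ε/(3.7D) = 0.00170; √(3.17ν²L/(gD³h_f)) = 8.02×10^-5
Q = -0.965·0.002483·ln(0.001777) = 0.01518 m³/s
Check: V = 1.03 m/s, Re = 1.73×10^5, f = 0.03323, h_f = 15.6 m ≈ 15.5 m ✓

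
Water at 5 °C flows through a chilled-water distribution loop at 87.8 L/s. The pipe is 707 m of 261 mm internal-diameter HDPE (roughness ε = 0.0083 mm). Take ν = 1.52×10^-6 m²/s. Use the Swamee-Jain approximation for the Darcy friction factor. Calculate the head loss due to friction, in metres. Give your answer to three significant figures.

V = 4Q/(πD²) = 4·0.0878/(π·0.261²) = 1.641 m/s
Re = VD/ν = 1.641·0.261/1.52×10^-6 = 2.82×10^5 → turbulent
ε/D = 0.0083/261 = 3.18×10^-5
Swamee-Jain: f = 0.01490
h_f = f(L/D)V²/(2g) = 0.01490·(707/0.261)·1.641²/(2·9.81) = 5.539 m

h_f ≈ 5.54 m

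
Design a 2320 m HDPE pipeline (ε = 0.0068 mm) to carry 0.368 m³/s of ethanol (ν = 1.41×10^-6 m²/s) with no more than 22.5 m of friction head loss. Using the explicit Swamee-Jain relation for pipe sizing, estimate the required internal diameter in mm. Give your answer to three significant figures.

D ≈ 433 mm

Swamee-Jain (Type III): D = 0.66·[ε^1.25·(LQ²/(gh_f))^4.75 + ν·Q^9.4·(L/(gh_f))^5.2]^0.04
LQ²/(gh_f) = 1.423; L/(gh_f) = 10.51
Term 1 = ε^1.25·(…)^4.75 = 1.86×10^-6; Term 2 = ν·Q^9.4·(…)^5.2 = 2.40×10^-5
D = 0.66·(1.86×10^-6 + 2.40×10^-5)^0.04 = 0.4326 m = 433 mm
Check: V = 2.50 m/s, Re = 7.68×10^5, f = 0.01246, h_f = 21.4 m ≈ 22.5 m ✓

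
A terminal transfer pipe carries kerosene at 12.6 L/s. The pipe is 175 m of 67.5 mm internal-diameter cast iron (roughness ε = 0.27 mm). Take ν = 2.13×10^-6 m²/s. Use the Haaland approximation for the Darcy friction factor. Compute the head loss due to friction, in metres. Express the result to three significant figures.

h_f ≈ 48.1 m

V = 4Q/(πD²) = 4·0.0126/(π·0.0675²) = 3.521 m/s
Re = VD/ν = 3.521·0.0675/2.13×10^-6 = 1.12×10^5 → turbulent
ε/D = 0.27/67.5 = 0.00400
Haaland: f = 0.02935
h_f = f(L/D)V²/(2g) = 0.02935·(175/0.0675)·3.521²/(2·9.81) = 48.09 m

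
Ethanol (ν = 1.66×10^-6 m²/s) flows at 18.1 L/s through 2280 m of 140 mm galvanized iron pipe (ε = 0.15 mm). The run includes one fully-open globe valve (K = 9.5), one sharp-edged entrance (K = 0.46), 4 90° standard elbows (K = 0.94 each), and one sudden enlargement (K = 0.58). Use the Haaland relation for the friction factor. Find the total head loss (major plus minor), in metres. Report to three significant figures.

V = 4Q/(πD²) = 1.176 m/s; V²/2g = 0.07046 m
Re = 9.92×10^4, ε/D = 0.00107 → f = 0.02223 (Haaland)
Major: h_f = f(L/D)·V²/2g = 0.02223·16286·0.07046 = 25.51 m
Minor: ΣK = 14.3; h_m = ΣK·V²/2g = 1.008 m
Total H_L = 25.51 + 1.008 = 26.51 m

H_L ≈ 26.5 m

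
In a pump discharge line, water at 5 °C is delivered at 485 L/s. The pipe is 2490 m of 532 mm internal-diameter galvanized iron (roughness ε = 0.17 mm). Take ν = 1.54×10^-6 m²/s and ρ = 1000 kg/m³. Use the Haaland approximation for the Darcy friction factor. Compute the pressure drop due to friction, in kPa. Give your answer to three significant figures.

V = 4Q/(πD²) = 4·0.485/(π·0.532²) = 2.182 m/s
Re = VD/ν = 2.182·0.532/1.54×10^-6 = 7.54×10^5 → turbulent
ε/D = 0.17/532 = 3.20×10^-4
Haaland: f = 0.01596
h_f = f(L/D)V²/(2g) = 0.01596·(2490/0.532)·2.182²/(2·9.81) = 18.12 m
Δp = ρg·h_f = 1000·9.81·18.12 = 177.8 kPa

Δp ≈ 178 kPa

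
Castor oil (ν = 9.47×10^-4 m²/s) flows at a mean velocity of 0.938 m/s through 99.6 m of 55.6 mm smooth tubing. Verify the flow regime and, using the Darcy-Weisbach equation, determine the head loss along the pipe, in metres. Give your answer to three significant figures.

h_f ≈ 93.4 m

Re = VD/ν = 0.938·0.05560/9.47×10^-4 = 55.1 → laminar (Re < 2300)
f = 64/Re = 1.162
h_f = f(L/D)V²/(2g) = 1.162·(99.6/0.05560)·0.938²/(2·9.81) = 93.36 m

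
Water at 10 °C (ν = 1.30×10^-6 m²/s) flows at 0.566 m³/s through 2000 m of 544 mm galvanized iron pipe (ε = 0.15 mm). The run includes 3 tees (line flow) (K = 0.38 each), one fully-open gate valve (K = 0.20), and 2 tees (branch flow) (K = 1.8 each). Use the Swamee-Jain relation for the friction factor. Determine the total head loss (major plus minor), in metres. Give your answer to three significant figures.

V = 4Q/(πD²) = 2.435 m/s; V²/2g = 0.3022 m
Re = 1.02×10^6, ε/D = 2.76×10^-4 → f = 0.01552 (Swamee-Jain)
Major: h_f = f(L/D)·V²/2g = 0.01552·3676·0.3022 = 17.25 m
Minor: ΣK = 4.94; h_m = ΣK·V²/2g = 1.493 m
Total H_L = 17.25 + 1.493 = 18.74 m

H_L ≈ 18.7 m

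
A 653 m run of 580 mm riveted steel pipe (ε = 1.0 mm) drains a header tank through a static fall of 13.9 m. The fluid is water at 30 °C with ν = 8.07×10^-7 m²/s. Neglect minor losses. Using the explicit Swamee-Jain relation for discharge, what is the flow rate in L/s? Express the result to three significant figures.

Q ≈ 865 L/s

Swamee-Jain (Type II): Q = -0.965·√(gD⁵h_f/L)·ln[ε/(3.7D) + √(3.17ν²L/(gD³h_f))]
√(gD⁵h_f/L) = √(9.81·0.580⁵·13.9/653) = 0.1171
ε/(3.7D) = 4.66×10^-4; √(3.17ν²L/(gD³h_f)) = 7.12×10^-6
Q = -0.965·0.1171·ln(4.731×10^-4) = 0.8650 m³/s
Check: V = 3.27 m/s, Re = 2.35×10^6, f = 0.02266, h_f = 13.9 m ≈ 13.9 m ✓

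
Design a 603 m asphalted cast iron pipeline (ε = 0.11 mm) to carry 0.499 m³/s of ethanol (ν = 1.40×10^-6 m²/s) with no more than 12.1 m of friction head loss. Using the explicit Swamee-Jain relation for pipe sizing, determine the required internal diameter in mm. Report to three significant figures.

D ≈ 442 mm

Swamee-Jain (Type III): D = 0.66·[ε^1.25·(LQ²/(gh_f))^4.75 + ν·Q^9.4·(L/(gh_f))^5.2]^0.04
LQ²/(gh_f) = 1.265; L/(gh_f) = 5.080
Term 1 = ε^1.25·(…)^4.75 = 3.44×10^-5; Term 2 = ν·Q^9.4·(…)^5.2 = 9.52×10^-6
D = 0.66·(3.44×10^-5 + 9.52×10^-6)^0.04 = 0.4418 m = 442 mm
Check: V = 3.25 m/s, Re = 1.03×10^6, f = 0.01526, h_f = 11.2 m ≈ 12.1 m ✓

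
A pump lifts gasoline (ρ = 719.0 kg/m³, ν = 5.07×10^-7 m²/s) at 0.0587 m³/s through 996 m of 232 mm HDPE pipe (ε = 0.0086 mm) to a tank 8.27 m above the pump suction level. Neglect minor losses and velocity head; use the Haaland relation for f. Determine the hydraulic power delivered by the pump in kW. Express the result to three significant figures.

P_hyd ≈ 5.70 kW

V = 4Q/(πD²) = 1.389 m/s; Re = 6.35×10^5; ε/D = 3.71×10^-5; f = 0.01305
h_f = f(L/D)V²/2g = 5.505 m
Total head H = z + h_f = 8.27 + 5.505 = 13.77 m
P_hyd = ρgQH = 719.0·9.81·0.0587·13.77 = 5.703 kW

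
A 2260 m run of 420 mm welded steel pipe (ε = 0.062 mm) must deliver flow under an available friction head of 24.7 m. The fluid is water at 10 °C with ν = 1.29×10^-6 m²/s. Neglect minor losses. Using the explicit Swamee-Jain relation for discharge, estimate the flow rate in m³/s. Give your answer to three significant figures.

Q ≈ 0.348 m³/s

Swamee-Jain (Type II): Q = -0.965·√(gD⁵h_f/L)·ln[ε/(3.7D) + √(3.17ν²L/(gD³h_f))]
√(gD⁵h_f/L) = √(9.81·0.420⁵·24.7/2260) = 0.03743
ε/(3.7D) = 3.99×10^-5; √(3.17ν²L/(gD³h_f)) = 2.58×10^-5
Q = -0.965·0.03743·ln(6.567×10^-5) = 0.3479 m³/s
Check: V = 2.51 m/s, Re = 8.18×10^5, f = 0.01436, h_f = 24.8 m ≈ 24.7 m ✓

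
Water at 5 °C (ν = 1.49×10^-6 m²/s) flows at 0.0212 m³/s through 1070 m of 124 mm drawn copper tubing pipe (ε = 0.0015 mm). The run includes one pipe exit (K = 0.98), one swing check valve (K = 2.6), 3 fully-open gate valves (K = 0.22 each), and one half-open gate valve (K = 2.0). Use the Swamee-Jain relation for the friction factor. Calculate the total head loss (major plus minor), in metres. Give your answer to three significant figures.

V = 4Q/(πD²) = 1.756 m/s; V²/2g = 0.1571 m
Re = 1.46×10^5, ε/D = 1.21×10^-5 → f = 0.01662 (Swamee-Jain)
Major: h_f = f(L/D)·V²/2g = 0.01662·8629·0.1571 = 22.53 m
Minor: ΣK = 6.24; h_m = ΣK·V²/2g = 0.9801 m
Total H_L = 22.53 + 0.9801 = 23.51 m

H_L ≈ 23.5 m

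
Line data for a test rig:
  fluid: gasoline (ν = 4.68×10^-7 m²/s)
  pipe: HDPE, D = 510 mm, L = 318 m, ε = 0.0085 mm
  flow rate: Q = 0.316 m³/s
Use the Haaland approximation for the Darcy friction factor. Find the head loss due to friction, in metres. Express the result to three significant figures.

V = 4Q/(πD²) = 4·0.316/(π·0.510²) = 1.547 m/s
Re = VD/ν = 1.547·0.510/4.68×10^-7 = 1.69×10^6 → turbulent
ε/D = 0.0085/510 = 1.67×10^-5
Haaland: f = 0.01107
h_f = f(L/D)V²/(2g) = 0.01107·(318/0.510)·1.547²/(2·9.81) = 0.8421 m

h_f ≈ 0.842 m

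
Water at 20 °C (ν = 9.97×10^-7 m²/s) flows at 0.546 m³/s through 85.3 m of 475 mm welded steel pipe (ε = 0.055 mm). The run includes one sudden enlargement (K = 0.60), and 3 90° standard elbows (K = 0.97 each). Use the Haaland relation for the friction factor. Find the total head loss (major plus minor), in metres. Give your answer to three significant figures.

H_L ≈ 2.85 m

V = 4Q/(πD²) = 3.081 m/s; V²/2g = 0.4839 m
Re = 1.47×10^6, ε/D = 1.16×10^-4 → f = 0.01322 (Haaland)
Major: h_f = f(L/D)·V²/2g = 0.01322·179.6·0.4839 = 1.148 m
Minor: ΣK = 3.51; h_m = ΣK·V²/2g = 1.698 m
Total H_L = 1.148 + 1.698 = 2.847 m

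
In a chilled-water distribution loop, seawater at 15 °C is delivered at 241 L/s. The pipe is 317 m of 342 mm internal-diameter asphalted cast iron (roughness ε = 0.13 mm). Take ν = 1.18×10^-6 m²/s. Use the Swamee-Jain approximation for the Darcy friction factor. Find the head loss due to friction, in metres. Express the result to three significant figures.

h_f ≈ 5.40 m

V = 4Q/(πD²) = 4·0.241/(π·0.342²) = 2.623 m/s
Re = VD/ν = 2.623·0.342/1.18×10^-6 = 7.60×10^5 → turbulent
ε/D = 0.13/342 = 3.80×10^-4
Swamee-Jain: f = 0.01661
h_f = f(L/D)V²/(2g) = 0.01661·(317/0.342)·2.623²/(2·9.81) = 5.401 m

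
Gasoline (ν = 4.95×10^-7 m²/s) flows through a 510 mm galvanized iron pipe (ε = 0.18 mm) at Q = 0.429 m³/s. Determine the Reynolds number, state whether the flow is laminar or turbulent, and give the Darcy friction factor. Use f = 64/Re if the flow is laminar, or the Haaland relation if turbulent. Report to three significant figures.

V = 4Q/(πD²) = 2.100 m/s
Re = VD/ν = 2.100·0.510/4.95×10^-7 = 2.16×10^6
Re > 4000 → turbulent; ε/D = 3.53×10^-4
Haaland: f = 0.01577

Re ≈ 2.16×10^6; turbulent; f ≈ 0.0158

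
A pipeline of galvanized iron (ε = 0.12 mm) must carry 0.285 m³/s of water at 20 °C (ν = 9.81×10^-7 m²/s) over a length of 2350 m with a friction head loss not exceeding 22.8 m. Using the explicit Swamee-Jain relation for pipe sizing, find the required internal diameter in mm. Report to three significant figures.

Swamee-Jain (Type III): D = 0.66·[ε^1.25·(LQ²/(gh_f))^4.75 + ν·Q^9.4·(L/(gh_f))^5.2]^0.04
LQ²/(gh_f) = 0.8534; L/(gh_f) = 10.51
Term 1 = ε^1.25·(…)^4.75 = 5.92×10^-6; Term 2 = ν·Q^9.4·(…)^5.2 = 1.51×10^-6
D = 0.66·(5.92×10^-6 + 1.51×10^-6)^0.04 = 0.4115 m = 412 mm
Check: V = 2.14 m/s, Re = 8.99×10^5, f = 0.01576, h_f = 21.1 m ≈ 22.8 m ✓

D ≈ 412 mm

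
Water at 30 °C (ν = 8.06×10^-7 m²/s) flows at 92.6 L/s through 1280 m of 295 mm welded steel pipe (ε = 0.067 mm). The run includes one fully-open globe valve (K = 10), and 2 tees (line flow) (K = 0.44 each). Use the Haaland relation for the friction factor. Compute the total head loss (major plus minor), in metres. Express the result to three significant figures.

V = 4Q/(πD²) = 1.355 m/s; V²/2g = 0.09355 m
Re = 4.96×10^5, ε/D = 2.27×10^-4 → f = 0.01555 (Haaland)
Major: h_f = f(L/D)·V²/2g = 0.01555·4339·0.09355 = 6.311 m
Minor: ΣK = 10.9; h_m = ΣK·V²/2g = 1.018 m
Total H_L = 6.311 + 1.018 = 7.329 m

H_L ≈ 7.33 m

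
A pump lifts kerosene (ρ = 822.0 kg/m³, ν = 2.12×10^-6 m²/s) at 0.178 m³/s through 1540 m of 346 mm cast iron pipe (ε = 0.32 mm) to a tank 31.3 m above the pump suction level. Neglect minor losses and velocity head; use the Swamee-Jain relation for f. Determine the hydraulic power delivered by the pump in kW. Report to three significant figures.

V = 4Q/(πD²) = 1.893 m/s; Re = 3.09×10^5; ε/D = 9.25×10^-4; f = 0.02040
h_f = f(L/D)V²/2g = 16.59 m
Total head H = z + h_f = 31.3 + 16.59 = 47.89 m
P_hyd = ρgQH = 822.0·9.81·0.178·47.89 = 68.73 kW

P_hyd ≈ 68.7 kW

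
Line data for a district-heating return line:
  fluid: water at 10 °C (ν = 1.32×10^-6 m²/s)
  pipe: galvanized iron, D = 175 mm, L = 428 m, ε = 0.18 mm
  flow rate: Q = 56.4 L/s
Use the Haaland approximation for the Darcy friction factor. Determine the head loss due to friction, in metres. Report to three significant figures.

V = 4Q/(πD²) = 4·0.0564/(π·0.175²) = 2.345 m/s
Re = VD/ν = 2.345·0.175/1.32×10^-6 = 3.11×10^5 → turbulent
ε/D = 0.18/175 = 0.00103
Haaland: f = 0.02062
h_f = f(L/D)V²/(2g) = 0.02062·(428/0.175)·2.345²/(2·9.81) = 14.13 m

h_f ≈ 14.1 m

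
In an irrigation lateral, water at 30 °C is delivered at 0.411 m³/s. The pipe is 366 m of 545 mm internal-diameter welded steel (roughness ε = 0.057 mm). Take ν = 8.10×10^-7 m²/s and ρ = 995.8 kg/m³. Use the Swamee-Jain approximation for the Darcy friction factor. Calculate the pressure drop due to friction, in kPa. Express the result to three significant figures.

Δp ≈ 13.9 kPa

V = 4Q/(πD²) = 4·0.411/(π·0.545²) = 1.762 m/s
Re = VD/ν = 1.762·0.545/8.10×10^-7 = 1.19×10^6 → turbulent
ε/D = 0.057/545 = 1.05×10^-4
Swamee-Jain: f = 0.01340
h_f = f(L/D)V²/(2g) = 0.01340·(366/0.545)·1.762²/(2·9.81) = 1.423 m
Δp = ρg·h_f = 995.8·9.81·1.423 = 13.90 kPa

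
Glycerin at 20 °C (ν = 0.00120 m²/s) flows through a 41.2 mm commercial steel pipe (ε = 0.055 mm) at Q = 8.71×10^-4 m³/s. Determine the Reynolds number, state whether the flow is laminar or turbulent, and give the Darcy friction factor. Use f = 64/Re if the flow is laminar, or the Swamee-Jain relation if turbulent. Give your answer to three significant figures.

Re ≈ 22.4; laminar; f = 64/Re ≈ 2.85

V = 4Q/(πD²) = 0.6533 m/s
Re = VD/ν = 0.6533·0.0412/0.00120 = 22.4
Re < 2300 → laminar → f = 64/Re = 2.853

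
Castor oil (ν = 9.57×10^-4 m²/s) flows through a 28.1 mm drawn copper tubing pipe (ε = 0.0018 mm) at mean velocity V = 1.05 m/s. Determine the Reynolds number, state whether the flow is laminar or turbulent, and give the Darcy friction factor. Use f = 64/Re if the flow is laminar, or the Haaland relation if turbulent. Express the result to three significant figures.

Re = VD/ν = 1.050·0.0281/9.57×10^-4 = 30.8
Re < 2300 → laminar → f = 64/Re = 2.076

Re ≈ 30.8; laminar; f = 64/Re ≈ 2.08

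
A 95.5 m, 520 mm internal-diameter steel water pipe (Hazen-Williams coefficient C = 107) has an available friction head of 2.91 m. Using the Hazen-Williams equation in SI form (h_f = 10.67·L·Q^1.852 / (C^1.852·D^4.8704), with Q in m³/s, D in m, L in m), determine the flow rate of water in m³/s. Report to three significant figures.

Rearranging: Q = [h_f·C^1.852·D^4.8704 / (10.67·L)]^(1/1.852)
Q = [2.91·107^1.852·0.520^4.8704 / (10.67·95.5)]^0.540 = 0.8105 m³/s

Q ≈ 0.810 m³/s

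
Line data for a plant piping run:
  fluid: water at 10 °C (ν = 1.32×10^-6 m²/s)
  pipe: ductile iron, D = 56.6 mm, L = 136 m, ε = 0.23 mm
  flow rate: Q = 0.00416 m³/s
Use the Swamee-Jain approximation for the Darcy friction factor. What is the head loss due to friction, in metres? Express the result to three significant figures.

h_f ≈ 10.2 m

V = 4Q/(πD²) = 4·0.00416/(π·0.0566²) = 1.653 m/s
Re = VD/ν = 1.653·0.0566/1.32×10^-6 = 7.09×10^4 → turbulent
ε/D = 0.23/56.6 = 0.00406
Swamee-Jain: f = 0.03033
h_f = f(L/D)V²/(2g) = 0.03033·(136/0.0566)·1.653²/(2·9.81) = 10.15 m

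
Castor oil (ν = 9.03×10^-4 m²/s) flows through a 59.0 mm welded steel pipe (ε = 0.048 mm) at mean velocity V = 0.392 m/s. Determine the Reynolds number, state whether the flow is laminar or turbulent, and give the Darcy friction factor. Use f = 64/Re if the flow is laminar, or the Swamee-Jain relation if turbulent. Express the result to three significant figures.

Re ≈ 25.6; laminar; f = 64/Re ≈ 2.50

Re = VD/ν = 0.3920·0.0590/9.03×10^-4 = 25.6
Re < 2300 → laminar → f = 64/Re = 2.499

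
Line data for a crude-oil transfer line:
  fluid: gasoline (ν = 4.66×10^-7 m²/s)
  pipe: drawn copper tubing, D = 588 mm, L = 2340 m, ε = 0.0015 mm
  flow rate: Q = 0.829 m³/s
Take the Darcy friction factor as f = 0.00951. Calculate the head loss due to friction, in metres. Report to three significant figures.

V = 4Q/(πD²) = 4·0.829/(π·0.588²) = 3.053 m/s
h_f = f(L/D)V²/(2g) = 0.009510·(2340/0.588)·3.053²/(2·9.81) = 17.98 m

h_f ≈ 18.0 m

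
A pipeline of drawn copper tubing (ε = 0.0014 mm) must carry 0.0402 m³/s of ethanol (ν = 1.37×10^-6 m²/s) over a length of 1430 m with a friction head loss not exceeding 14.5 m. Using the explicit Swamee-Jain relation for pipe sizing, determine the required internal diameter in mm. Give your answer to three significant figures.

Swamee-Jain (Type III): D = 0.66·[ε^1.25·(LQ²/(gh_f))^4.75 + ν·Q^9.4·(L/(gh_f))^5.2]^0.04
LQ²/(gh_f) = 0.01625; L/(gh_f) = 10.05
Term 1 = ε^1.25·(…)^4.75 = 1.53×10^-16; Term 2 = ν·Q^9.4·(…)^5.2 = 1.69×10^-14
D = 0.66·(1.53×10^-16 + 1.69×10^-14)^0.04 = 0.1857 m = 186 mm
Check: V = 1.48 m/s, Re = 2.01×10^5, f = 0.01558, h_f = 13.5 m ≈ 14.5 m ✓

D ≈ 186 mm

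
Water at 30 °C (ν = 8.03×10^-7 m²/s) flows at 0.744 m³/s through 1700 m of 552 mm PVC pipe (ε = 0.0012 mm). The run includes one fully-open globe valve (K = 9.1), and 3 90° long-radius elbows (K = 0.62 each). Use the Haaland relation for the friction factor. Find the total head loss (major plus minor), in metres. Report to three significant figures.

V = 4Q/(πD²) = 3.109 m/s; V²/2g = 0.4926 m
Re = 2.14×10^6, ε/D = 2.17×10^-6 → f = 0.01030 (Haaland)
Major: h_f = f(L/D)·V²/2g = 0.01030·3080·0.4926 = 15.62 m
Minor: ΣK = 11.0; h_m = ΣK·V²/2g = 5.399 m
Total H_L = 15.62 + 5.399 = 21.02 m

H_L ≈ 21.0 m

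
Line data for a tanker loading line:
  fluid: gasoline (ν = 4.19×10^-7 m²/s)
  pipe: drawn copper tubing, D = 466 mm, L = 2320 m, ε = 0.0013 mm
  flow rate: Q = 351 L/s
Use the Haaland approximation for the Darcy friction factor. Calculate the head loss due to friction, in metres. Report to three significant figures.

V = 4Q/(πD²) = 4·0.351/(π·0.466²) = 2.058 m/s
Re = VD/ν = 2.058·0.466/4.19×10^-7 = 2.29×10^6 → turbulent
ε/D = 0.0013/466 = 2.79×10^-6
Haaland: f = 0.01021
h_f = f(L/D)V²/(2g) = 0.01021·(2320/0.466)·2.058²/(2·9.81) = 10.97 m

h_f ≈ 11.0 m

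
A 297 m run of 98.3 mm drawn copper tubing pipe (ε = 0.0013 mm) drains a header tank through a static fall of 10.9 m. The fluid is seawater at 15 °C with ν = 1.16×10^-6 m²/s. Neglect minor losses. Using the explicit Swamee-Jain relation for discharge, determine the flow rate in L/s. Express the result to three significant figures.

Swamee-Jain (Type II): Q = -0.965·√(gD⁵h_f/L)·ln[ε/(3.7D) + √(3.17ν²L/(gD³h_f))]
√(gD⁵h_f/L) = √(9.81·0.0983⁵·10.9/297) = 0.001818
ε/(3.7D) = 3.57×10^-6; √(3.17ν²L/(gD³h_f)) = 1.12×10^-4
Q = -0.965·0.001818·ln(1.153×10^-4) = 0.01591 m³/s
Check: V = 2.10 m/s, Re = 1.78×10^5, f = 0.01601, h_f = 10.8 m ≈ 10.9 m ✓

Q ≈ 15.9 L/s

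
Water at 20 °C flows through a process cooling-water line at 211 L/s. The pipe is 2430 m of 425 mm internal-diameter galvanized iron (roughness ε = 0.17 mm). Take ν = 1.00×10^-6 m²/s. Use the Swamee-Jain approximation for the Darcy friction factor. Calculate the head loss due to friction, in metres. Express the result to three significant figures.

V = 4Q/(πD²) = 4·0.211/(π·0.425²) = 1.487 m/s
Re = VD/ν = 1.487·0.425/1.00×10^-6 = 6.32×10^5 → turbulent
ε/D = 0.17/425 = 4.00×10^-4
Swamee-Jain: f = 0.01690
h_f = f(L/D)V²/(2g) = 0.01690·(2430/0.425)·1.487²/(2·9.81) = 10.90 m

h_f ≈ 10.9 m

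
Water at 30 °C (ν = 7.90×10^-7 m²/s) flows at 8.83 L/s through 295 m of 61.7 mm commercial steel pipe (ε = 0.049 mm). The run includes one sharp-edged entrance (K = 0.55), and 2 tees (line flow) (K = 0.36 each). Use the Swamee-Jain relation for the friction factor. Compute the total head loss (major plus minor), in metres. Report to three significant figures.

H_L ≈ 43.4 m

V = 4Q/(πD²) = 2.953 m/s; V²/2g = 0.4445 m
Re = 2.31×10^5, ε/D = 7.94×10^-4 → f = 0.02015 (Swamee-Jain)
Major: h_f = f(L/D)·V²/2g = 0.02015·4781·0.4445 = 42.82 m
Minor: ΣK = 1.27; h_m = ΣK·V²/2g = 0.5646 m
Total H_L = 42.82 + 0.5646 = 43.39 m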